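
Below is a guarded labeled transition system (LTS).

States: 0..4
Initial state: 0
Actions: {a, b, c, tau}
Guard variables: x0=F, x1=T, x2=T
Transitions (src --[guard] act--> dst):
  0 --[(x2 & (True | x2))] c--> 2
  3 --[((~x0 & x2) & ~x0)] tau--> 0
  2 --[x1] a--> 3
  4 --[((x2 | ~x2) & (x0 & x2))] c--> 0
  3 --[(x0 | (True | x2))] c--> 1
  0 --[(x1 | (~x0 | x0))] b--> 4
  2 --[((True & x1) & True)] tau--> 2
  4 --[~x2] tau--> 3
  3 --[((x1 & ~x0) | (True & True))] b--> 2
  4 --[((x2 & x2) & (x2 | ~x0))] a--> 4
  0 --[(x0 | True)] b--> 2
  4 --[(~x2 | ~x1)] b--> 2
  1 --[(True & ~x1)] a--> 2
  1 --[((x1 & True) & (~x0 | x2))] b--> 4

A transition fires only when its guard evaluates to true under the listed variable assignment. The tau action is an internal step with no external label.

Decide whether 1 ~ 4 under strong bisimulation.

Answer: NOT BISIMILAR

Analysis:
Compute ~ classes (split until stable):
  π0 = {{0,1,2,3,4}}
  π1 = {{0},{1},{2},{3},{4}}
5 equivalence class(es) (converged in 2)
1∈{1}, 4∈{4}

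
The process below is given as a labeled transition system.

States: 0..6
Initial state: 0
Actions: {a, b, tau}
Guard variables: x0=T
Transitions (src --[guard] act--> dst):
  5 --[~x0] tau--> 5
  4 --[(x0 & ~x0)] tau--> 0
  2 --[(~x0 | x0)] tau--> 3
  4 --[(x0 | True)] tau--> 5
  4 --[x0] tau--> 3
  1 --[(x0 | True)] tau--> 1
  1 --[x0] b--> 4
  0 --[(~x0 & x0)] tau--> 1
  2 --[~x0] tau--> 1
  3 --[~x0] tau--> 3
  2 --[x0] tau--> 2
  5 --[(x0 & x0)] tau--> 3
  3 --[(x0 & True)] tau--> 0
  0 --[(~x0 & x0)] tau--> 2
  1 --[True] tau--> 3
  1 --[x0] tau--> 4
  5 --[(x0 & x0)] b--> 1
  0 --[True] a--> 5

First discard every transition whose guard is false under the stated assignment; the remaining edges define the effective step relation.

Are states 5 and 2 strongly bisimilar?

Refine partition for ~:
  round 0: {{0,1,2,3,4,5,6}}
  round 1: {{0},{1,5},{2,3,4},{6}}
  round 2: {{0},{1},{2},{3},{4},{5},{6}}
stable after 3 split(s): 7 block(s)
class of 5: {5}; class of 2: {2}

Answer: NOT BISIMILAR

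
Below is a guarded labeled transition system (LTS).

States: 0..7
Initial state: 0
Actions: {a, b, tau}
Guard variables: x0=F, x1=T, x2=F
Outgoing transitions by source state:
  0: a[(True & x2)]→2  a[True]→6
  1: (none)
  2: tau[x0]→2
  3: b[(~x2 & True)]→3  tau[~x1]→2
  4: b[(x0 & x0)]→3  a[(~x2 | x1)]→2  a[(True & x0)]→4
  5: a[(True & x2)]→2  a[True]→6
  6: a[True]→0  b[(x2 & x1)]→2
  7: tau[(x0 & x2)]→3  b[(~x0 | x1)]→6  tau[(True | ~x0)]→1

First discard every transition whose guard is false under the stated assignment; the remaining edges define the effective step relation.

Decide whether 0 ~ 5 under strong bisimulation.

Bisimulation quotient by refinement:
  P[0] = {{0,1,2,3,4,5,6,7}}
  P[1] = {{0,4,5,6},{1,2},{3},{7}}
  P[2] = {{0,5,6},{1,2},{3},{4},{7}}
stable after 3 split(s): 5 block(s)
class of 0: {0,5,6}; class of 5: {0,5,6}

Answer: BISIMILAR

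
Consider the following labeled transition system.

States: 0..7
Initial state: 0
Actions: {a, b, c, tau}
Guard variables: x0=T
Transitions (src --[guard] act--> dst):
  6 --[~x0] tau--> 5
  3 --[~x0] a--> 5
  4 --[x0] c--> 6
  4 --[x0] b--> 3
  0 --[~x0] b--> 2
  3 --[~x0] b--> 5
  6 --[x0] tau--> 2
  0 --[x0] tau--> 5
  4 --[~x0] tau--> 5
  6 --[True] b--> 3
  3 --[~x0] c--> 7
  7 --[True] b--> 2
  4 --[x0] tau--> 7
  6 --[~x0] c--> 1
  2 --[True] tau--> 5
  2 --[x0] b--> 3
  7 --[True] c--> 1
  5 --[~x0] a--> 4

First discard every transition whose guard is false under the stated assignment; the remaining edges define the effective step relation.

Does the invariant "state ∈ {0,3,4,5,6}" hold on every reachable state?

Inv-set: {0,3,4,5,6}
Reachable = {0,5}
  0: safe
  5: safe

Answer: INVARIANT HOLDS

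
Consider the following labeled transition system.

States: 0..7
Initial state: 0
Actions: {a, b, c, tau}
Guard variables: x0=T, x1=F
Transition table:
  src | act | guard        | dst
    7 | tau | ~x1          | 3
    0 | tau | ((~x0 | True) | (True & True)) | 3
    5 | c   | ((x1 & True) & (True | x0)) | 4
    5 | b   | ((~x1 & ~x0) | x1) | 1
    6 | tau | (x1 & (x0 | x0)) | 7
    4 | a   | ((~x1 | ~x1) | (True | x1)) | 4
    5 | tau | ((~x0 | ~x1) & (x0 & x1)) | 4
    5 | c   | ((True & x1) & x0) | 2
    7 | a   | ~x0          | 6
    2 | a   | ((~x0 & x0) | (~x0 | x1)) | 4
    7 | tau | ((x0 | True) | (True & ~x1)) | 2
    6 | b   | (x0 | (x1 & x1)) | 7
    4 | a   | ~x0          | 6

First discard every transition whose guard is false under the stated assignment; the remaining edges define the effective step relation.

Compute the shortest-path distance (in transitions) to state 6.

Answer: UNREACHABLE

Trace:
Layered search for 6:
  Layer 0: {0}
  Layer 1: {3}
6 never appears.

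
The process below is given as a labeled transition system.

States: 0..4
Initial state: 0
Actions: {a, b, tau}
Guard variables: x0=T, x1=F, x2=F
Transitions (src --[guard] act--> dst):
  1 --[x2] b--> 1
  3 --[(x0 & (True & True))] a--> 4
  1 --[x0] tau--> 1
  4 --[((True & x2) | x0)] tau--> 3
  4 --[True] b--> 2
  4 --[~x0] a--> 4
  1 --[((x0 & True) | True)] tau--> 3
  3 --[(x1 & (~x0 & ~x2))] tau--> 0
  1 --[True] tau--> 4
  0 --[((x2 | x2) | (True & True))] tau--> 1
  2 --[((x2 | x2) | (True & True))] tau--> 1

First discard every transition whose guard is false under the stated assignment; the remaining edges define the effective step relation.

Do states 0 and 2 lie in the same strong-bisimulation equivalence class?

Refine partition for ~:
  P[0] = {{0,1,2,3,4}}
  P[1] = {{0,1,2},{3},{4}}
  P[2] = {{0,2},{1},{3},{4}}
stable after 3 split(s): 4 block(s)
class of 0: {0,2}; class of 2: {0,2}

Answer: BISIMILAR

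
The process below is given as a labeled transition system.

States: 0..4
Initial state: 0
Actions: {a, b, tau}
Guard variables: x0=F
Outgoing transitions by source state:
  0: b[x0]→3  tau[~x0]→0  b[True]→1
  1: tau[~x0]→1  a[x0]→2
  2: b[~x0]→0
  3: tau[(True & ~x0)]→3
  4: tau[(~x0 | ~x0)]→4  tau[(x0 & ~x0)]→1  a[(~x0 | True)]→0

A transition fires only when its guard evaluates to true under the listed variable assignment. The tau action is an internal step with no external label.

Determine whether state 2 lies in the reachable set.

After dropping false guards: 7 live edges.
depth 0: {0}
depth 1: {1}  cumulative {0,1}
Reach set: {0,1}

Answer: UNREACHABLE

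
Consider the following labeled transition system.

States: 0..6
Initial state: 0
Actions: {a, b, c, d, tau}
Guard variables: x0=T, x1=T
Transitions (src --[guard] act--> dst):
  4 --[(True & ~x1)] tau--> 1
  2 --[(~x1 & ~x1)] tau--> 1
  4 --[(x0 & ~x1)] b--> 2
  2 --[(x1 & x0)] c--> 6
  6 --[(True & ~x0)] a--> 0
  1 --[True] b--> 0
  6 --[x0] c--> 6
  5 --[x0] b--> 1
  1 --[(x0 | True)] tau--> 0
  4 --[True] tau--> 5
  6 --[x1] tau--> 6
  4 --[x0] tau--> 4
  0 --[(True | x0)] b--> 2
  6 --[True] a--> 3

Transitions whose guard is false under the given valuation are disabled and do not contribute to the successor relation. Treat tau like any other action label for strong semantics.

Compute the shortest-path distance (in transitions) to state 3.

Answer: 3

Analysis:
Breadth-first toward 3:
  depth 0: {0}
  depth 1: {2}
  depth 2: {6}
  depth 3: {3}
first hit 3 at d=3 via b·c·a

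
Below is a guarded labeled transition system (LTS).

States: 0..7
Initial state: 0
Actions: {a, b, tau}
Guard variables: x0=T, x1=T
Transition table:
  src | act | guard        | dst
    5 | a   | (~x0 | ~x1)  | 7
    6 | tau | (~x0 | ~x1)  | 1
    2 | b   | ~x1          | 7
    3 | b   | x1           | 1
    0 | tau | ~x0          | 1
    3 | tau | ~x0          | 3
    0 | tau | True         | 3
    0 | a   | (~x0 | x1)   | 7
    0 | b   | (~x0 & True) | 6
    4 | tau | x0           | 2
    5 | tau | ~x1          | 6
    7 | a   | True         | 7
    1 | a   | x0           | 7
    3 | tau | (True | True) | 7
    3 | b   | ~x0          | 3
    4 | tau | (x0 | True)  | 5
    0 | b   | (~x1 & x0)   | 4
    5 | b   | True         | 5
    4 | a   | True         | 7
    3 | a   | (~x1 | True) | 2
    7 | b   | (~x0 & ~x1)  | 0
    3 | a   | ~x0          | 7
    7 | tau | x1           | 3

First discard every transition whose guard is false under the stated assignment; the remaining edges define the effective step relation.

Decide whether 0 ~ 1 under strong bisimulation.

Refine partition for ~:
  round 0: {{0,1,2,3,4,5,6,7}}
  round 1: {{0,4,7},{1},{2,6},{3},{5}}
  round 2: {{0,7},{1},{2,6},{3},{4},{5}}
6 equivalence class(es) (converged in 3)
0∈{0,7}, 1∈{1}

Answer: NOT BISIMILAR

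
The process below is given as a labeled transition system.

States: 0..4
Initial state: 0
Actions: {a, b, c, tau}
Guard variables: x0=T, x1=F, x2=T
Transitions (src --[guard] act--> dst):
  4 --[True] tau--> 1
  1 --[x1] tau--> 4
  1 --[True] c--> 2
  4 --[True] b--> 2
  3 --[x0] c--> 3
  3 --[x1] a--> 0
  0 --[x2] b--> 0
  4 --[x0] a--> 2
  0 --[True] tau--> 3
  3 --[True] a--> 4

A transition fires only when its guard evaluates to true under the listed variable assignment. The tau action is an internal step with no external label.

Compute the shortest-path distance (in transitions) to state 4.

BFS to 4:
  Layer 0: {0}
  Layer 1: {3}
  Layer 2: {4}
depth(4)=2, e.g. tau·a

Answer: 2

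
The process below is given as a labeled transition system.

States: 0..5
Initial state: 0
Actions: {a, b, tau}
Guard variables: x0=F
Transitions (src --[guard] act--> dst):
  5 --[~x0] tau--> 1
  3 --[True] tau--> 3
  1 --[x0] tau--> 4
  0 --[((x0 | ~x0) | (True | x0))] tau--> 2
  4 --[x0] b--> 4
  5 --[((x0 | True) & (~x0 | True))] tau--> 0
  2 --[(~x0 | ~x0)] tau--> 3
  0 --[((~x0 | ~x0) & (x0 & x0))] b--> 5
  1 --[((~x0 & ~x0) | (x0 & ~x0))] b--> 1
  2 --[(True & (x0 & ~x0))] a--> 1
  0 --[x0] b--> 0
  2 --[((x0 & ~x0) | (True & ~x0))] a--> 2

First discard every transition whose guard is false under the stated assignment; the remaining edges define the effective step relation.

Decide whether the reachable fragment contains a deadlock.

Answer: DEADLOCK-FREE

Analysis:
Reach set: {0,2,3}
  0: tau→2  [deg 1]
  2: a→2  tau→3  [deg 2]
  3: tau→3  [deg 1]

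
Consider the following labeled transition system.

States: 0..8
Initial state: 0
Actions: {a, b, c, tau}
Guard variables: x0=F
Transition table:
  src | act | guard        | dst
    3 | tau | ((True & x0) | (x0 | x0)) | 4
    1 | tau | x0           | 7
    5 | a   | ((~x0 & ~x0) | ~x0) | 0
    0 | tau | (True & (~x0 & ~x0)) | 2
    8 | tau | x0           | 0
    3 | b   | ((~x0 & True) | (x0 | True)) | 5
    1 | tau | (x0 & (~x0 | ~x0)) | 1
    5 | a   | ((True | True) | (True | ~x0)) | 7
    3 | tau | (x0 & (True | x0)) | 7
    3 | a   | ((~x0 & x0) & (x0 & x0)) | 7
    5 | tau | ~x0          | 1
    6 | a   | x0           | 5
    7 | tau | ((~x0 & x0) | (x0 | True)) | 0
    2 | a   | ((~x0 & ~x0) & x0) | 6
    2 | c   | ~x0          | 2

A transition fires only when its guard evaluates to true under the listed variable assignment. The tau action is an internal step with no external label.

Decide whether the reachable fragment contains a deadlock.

R = {0,2}
  0: tau→2  [deg 1]
  2: c→2  [deg 1]

Answer: DEADLOCK-FREE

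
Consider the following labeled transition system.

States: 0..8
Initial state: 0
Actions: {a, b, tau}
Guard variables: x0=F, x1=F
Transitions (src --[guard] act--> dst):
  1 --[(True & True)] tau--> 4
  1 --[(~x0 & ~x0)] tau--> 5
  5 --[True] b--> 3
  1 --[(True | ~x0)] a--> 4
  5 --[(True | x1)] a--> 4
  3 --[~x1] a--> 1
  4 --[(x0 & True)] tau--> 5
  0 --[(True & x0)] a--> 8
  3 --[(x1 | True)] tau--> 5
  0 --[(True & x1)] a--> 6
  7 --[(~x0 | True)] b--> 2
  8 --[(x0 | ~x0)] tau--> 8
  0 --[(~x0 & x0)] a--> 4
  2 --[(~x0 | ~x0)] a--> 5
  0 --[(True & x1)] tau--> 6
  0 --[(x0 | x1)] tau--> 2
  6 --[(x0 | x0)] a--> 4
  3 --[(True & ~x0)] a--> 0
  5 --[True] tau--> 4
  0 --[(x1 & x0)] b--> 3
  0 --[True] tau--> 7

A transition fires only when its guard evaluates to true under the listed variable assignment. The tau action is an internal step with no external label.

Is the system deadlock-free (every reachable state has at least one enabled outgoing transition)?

Reach set: {0,1,2,3,4,5,7}
  0: tau→7  [1 exit(s)]
  1: a→4  tau→4  tau→5  [3 exit(s)]
  2: a→5  [1 exit(s)]
  3: a→0  a→1  tau→5  [3 exit(s)]
  4: ∅  [deadlock]
  5: a→4  b→3  tau→4  [3 exit(s)]
  7: b→2  [1 exit(s)]
witness 4: tau·b·a·a

Answer: DEADLOCK at state 4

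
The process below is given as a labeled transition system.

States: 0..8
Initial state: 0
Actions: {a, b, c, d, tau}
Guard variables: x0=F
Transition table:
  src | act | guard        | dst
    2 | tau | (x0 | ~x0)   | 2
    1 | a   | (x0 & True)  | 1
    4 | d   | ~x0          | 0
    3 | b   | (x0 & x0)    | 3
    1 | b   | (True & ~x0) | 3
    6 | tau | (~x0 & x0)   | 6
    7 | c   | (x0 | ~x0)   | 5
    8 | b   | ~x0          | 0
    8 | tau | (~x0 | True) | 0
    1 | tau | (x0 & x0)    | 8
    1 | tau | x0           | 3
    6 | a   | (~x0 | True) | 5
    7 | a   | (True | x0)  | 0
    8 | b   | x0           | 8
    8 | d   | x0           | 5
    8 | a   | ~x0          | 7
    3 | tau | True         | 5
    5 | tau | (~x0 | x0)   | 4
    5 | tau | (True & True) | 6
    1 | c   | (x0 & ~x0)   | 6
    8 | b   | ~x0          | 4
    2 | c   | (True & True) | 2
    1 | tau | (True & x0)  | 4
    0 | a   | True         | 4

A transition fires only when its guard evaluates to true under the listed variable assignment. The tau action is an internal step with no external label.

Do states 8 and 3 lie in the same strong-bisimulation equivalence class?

Answer: NOT BISIMILAR

Working:
Compute ~ classes (split until stable):
  π0 = {{0,1,2,3,4,5,6,7,8}}
  π1 = {{0,6},{1},{2},{3,5},{4},{7},{8}}
  π2 = {{0},{1},{2},{3},{4},{5},{6},{7},{8}}
stable after 3 split(s): 9 block(s)
[8]={8}  [3]={3}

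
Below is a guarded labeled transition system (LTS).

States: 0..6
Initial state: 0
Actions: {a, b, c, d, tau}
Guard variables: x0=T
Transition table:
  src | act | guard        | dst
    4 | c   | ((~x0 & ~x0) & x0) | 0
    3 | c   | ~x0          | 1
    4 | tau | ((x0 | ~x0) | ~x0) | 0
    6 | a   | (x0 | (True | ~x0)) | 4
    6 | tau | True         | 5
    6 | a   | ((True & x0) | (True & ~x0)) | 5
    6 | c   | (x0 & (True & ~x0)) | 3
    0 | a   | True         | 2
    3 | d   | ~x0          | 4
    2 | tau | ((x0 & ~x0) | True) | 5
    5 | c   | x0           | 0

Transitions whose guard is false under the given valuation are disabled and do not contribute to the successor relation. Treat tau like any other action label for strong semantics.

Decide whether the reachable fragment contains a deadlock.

Answer: DEADLOCK-FREE

Working:
Reachable = {0,2,5}
  0: a→2  [1 out]
  2: tau→5  [1 out]
  5: c→0  [1 out]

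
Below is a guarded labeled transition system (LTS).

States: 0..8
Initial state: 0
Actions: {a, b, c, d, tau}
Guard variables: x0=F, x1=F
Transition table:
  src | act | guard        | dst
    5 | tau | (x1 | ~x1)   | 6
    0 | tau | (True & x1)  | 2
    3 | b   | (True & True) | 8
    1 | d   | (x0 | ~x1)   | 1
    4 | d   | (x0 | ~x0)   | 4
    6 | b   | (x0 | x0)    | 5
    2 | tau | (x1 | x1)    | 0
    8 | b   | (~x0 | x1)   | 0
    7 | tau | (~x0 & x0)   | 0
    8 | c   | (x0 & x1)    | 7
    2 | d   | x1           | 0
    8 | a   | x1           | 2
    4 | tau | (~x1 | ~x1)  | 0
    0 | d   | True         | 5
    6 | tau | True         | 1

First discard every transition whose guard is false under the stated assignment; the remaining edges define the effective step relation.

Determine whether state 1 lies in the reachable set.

Guard filter leaves 8 enabled edge(s).
L0 = {0}
L1 = {5}  total {0,5}
L2 = {6}  total {0,5,6}
L3 = {1}  total {0,1,5,6}
Reachable = {0,1,5,6}
witness 1: d·tau·tau

Answer: REACHABLE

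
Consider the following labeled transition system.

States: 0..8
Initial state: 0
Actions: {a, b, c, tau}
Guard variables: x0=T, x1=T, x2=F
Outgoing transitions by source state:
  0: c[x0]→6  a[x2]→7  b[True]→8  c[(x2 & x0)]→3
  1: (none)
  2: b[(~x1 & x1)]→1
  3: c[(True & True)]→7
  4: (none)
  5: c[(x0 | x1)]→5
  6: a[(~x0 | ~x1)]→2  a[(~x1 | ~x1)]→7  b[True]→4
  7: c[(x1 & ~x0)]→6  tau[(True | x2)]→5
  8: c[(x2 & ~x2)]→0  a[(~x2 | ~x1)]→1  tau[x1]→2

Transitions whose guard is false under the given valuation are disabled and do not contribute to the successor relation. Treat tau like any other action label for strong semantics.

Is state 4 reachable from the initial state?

Answer: REACHABLE

Analysis:
After dropping false guards: 8 live edges.
depth 0: {0}
depth 1: {6,8}  cumulative {0,6,8}
depth 2: {1,2,4}  cumulative {0,1,2,4,6,8}
Reach set: {0,1,2,4,6,8}
Path to 4: c·b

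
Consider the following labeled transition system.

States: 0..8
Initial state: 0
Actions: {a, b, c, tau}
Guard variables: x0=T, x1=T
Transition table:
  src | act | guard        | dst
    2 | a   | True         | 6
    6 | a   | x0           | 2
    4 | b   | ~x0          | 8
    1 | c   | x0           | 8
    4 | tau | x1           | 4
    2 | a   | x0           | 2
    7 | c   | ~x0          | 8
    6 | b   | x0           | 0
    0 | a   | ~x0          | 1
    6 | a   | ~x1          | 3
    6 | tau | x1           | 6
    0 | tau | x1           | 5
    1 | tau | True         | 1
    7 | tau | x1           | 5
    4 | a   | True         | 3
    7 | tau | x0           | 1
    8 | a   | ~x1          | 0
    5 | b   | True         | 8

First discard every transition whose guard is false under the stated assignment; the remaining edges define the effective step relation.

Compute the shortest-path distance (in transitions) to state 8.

Answer: 2

Trace:
Breadth-first toward 8:
  Layer 0: {0}
  Layer 1: {5}
  Layer 2: {8}
depth(8)=2, e.g. tau·b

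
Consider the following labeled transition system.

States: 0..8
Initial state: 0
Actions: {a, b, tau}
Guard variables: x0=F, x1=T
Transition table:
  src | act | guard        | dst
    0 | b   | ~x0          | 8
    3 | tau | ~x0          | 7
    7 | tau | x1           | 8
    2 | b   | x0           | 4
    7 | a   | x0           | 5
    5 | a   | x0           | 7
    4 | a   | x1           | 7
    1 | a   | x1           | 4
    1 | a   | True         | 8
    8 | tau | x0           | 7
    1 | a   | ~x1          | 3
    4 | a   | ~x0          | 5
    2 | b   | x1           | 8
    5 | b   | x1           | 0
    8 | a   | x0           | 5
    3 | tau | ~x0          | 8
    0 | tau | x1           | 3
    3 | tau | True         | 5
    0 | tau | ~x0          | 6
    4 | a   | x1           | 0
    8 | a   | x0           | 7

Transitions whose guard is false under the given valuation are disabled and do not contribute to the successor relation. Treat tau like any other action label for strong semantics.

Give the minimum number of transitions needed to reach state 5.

Layered search for 5:
  L0 = {0}
  L1 = {3,6,8}
  L2 = {5,7}
first hit 5 at d=2 via tau·tau

Answer: 2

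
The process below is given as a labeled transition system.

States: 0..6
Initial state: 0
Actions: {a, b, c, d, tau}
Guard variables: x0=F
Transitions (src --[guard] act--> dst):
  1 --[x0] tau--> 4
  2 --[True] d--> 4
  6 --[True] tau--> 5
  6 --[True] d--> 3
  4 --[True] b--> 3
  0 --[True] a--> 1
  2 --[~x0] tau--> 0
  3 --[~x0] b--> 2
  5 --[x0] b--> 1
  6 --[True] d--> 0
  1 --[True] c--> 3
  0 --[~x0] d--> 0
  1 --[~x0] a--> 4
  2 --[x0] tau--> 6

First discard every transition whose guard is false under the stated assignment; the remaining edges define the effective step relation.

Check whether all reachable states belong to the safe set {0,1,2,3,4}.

Inv-set: {0,1,2,3,4}
R = {0,1,2,3,4}
  0: safe
  1: safe
  2: safe
  3: safe
  4: safe

Answer: INVARIANT HOLDS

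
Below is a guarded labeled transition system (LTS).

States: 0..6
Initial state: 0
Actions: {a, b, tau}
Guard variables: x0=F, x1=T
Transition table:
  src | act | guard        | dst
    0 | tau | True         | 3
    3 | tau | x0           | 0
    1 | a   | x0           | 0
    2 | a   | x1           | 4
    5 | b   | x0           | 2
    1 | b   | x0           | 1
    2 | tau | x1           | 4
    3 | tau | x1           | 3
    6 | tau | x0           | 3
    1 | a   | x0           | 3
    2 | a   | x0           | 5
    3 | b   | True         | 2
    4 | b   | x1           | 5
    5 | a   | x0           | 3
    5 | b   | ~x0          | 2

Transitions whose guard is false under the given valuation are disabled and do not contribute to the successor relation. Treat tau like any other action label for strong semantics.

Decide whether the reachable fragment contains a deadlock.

R = {0,2,3,4,5}
  0: tau→3  [1 exit(s)]
  2: a→4  tau→4  [2 exit(s)]
  3: b→2  tau→3  [2 exit(s)]
  4: b→5  [1 exit(s)]
  5: b→2  [1 exit(s)]

Answer: DEADLOCK-FREE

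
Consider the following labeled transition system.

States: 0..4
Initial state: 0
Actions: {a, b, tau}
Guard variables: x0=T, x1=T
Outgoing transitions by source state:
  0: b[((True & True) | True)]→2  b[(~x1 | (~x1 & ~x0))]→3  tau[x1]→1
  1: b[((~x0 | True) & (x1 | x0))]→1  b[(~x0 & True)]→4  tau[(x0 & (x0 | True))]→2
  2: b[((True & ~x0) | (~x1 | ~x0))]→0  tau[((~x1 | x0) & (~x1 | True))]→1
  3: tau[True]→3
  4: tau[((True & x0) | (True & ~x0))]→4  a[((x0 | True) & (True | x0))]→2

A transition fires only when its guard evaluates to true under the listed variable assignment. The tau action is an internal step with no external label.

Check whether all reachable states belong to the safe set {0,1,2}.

Answer: INVARIANT HOLDS

Trace:
Inv-set: {0,1,2}
R = {0,1,2}
  0: safe
  1: safe
  2: safe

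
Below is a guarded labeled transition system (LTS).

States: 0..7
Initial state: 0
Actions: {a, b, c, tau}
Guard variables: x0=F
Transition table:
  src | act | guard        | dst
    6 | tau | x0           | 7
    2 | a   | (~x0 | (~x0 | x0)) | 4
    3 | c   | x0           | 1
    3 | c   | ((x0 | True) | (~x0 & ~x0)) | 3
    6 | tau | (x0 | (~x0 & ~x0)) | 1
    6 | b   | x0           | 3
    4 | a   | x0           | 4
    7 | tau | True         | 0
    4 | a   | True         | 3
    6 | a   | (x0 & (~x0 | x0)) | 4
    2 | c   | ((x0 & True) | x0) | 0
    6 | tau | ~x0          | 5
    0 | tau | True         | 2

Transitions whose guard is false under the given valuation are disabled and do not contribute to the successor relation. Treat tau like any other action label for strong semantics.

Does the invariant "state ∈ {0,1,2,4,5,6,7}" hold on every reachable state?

Answer: INVARIANT VIOLATED at state 3

Trace:
Safe = {0,1,2,4,5,6,7}
Reach set: {0,2,3,4}
  0: ✓
  2: ✓
  3: outside
  4: ✓
witness against invariant: tau·a·a → 3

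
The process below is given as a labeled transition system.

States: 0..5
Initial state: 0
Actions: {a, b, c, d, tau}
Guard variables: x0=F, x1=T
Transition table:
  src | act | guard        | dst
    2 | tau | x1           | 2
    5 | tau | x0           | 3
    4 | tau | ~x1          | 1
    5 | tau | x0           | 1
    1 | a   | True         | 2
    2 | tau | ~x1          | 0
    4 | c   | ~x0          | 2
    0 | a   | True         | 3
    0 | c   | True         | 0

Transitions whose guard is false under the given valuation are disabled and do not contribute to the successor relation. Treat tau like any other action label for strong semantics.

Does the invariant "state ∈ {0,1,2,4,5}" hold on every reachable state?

Safe = {0,1,2,4,5}
Reachable = {0,3}
  0: ok
  3: ✗ unsafe
witness against invariant: a → 3

Answer: INVARIANT VIOLATED at state 3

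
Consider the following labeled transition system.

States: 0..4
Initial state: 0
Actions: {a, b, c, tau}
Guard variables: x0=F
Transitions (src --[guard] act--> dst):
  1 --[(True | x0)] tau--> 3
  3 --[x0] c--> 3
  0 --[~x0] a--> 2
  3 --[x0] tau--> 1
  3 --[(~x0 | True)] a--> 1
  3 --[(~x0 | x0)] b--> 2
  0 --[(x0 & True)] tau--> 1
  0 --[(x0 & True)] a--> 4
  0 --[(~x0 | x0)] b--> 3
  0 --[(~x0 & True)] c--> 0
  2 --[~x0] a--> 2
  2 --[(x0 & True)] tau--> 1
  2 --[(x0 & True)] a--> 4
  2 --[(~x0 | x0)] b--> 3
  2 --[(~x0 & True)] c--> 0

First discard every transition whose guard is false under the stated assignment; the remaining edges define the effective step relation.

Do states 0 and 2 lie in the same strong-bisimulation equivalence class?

Answer: BISIMILAR

Analysis:
Refine partition for ~:
  round 0: {{0,1,2,3,4}}
  round 1: {{0,2},{1},{3},{4}}
Fixed point at round 2; 4 class(es).
[0]={0,2}  [2]={0,2}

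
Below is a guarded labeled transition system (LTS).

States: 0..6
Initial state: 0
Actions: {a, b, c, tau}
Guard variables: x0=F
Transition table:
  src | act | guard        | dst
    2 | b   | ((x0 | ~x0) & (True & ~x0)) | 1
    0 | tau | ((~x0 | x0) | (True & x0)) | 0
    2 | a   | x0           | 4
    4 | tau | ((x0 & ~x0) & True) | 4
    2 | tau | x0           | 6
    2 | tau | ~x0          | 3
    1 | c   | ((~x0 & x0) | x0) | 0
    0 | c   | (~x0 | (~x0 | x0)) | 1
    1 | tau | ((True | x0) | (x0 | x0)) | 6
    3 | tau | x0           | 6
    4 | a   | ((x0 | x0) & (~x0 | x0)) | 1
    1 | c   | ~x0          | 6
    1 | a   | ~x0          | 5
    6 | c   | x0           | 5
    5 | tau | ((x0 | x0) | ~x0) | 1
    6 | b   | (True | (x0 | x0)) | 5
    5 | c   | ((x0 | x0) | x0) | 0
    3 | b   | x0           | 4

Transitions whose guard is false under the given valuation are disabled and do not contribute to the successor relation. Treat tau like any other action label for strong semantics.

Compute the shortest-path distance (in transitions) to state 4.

BFS to 4:
  depth 0: {0}
  depth 1: {1}
  depth 2: {5,6}
4 never appears.

Answer: UNREACHABLE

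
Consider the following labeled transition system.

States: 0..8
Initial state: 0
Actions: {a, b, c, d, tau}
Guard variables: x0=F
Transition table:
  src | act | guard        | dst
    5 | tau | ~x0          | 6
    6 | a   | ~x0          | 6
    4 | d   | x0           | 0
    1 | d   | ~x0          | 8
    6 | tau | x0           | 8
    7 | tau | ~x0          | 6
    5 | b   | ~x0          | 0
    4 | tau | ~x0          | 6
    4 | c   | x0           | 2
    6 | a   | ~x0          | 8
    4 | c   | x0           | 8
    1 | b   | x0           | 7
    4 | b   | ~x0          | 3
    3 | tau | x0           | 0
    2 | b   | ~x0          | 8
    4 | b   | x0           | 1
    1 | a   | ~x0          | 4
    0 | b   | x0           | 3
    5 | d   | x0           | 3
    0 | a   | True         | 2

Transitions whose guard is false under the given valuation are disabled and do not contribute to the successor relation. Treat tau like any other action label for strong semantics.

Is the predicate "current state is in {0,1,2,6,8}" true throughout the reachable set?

Inv-set: {0,1,2,6,8}
Reachable = {0,2,8}
  0: safe
  2: safe
  8: safe

Answer: INVARIANT HOLDS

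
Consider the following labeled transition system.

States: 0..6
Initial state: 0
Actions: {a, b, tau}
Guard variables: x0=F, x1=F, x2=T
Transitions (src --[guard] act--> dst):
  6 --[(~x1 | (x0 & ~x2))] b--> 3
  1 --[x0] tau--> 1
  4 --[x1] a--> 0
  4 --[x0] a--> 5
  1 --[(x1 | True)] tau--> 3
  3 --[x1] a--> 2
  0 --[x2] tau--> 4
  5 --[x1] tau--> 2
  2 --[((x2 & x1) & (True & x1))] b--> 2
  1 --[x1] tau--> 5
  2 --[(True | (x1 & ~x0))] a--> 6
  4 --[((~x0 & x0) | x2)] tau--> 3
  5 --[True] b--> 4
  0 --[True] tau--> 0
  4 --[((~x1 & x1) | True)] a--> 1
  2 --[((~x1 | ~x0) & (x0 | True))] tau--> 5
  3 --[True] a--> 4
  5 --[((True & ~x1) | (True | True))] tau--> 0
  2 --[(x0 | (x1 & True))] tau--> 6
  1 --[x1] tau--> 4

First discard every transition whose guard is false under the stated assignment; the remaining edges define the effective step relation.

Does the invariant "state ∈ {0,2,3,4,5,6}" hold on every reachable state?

Answer: INVARIANT VIOLATED at state 1

Trace:
Inv-set: {0,2,3,4,5,6}
R = {0,1,3,4}
  0: ✓
  1: outside
  3: ✓
  4: ✓
counterexample path to 1: tau·a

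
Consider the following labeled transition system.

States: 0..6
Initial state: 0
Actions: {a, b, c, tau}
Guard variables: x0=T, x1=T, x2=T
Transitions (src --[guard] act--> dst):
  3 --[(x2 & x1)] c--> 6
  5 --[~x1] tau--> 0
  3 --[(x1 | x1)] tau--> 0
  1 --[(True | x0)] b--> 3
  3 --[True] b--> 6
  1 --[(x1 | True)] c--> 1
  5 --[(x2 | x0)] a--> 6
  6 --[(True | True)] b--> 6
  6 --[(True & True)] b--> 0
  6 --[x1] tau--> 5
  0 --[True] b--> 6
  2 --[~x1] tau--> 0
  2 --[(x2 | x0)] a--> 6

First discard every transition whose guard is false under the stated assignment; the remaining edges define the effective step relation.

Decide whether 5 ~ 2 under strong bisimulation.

Compute ~ classes (split until stable):
  round 0: {{0,1,2,3,4,5,6}}
  round 1: {{0},{1},{2,5},{3},{4},{6}}
stable after 2 split(s): 6 block(s)
[5]={2,5}  [2]={2,5}

Answer: BISIMILAR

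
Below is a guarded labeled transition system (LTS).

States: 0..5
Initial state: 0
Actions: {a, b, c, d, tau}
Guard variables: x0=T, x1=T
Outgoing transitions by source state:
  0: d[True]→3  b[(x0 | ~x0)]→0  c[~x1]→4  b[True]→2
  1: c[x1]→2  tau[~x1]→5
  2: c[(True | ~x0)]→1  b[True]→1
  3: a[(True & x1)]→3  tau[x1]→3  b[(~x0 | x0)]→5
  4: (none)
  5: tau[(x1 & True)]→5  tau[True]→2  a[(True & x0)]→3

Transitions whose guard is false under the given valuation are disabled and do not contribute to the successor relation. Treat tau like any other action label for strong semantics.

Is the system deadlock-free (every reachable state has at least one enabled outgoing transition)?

Answer: DEADLOCK-FREE

Trace:
Reachable = {0,1,2,3,5}
  0: b→0  b→2  d→3  [deg 3]
  1: c→2  [deg 1]
  2: b→1  c→1  [deg 2]
  3: a→3  b→5  tau→3  [deg 3]
  5: a→3  tau→2  tau→5  [deg 3]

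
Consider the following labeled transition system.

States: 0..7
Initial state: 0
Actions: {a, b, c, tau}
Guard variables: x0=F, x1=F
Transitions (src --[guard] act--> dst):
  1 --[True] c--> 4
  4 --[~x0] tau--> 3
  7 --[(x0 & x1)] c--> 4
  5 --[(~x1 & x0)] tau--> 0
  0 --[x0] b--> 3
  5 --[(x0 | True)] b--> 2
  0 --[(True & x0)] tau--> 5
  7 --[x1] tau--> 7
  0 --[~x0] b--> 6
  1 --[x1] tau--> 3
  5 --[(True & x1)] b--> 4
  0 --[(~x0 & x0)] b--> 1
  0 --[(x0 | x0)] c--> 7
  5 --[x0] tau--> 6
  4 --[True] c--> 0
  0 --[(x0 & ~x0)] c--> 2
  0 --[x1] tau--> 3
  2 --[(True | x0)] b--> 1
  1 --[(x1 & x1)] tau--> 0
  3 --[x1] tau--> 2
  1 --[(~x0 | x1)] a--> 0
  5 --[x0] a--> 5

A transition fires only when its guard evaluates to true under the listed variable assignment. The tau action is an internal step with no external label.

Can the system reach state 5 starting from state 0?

Answer: UNREACHABLE

Trace:
After dropping false guards: 7 live edges.
L0 = {0}
L1 = {6}  cumulative {0,6}
Reach set: {0,6}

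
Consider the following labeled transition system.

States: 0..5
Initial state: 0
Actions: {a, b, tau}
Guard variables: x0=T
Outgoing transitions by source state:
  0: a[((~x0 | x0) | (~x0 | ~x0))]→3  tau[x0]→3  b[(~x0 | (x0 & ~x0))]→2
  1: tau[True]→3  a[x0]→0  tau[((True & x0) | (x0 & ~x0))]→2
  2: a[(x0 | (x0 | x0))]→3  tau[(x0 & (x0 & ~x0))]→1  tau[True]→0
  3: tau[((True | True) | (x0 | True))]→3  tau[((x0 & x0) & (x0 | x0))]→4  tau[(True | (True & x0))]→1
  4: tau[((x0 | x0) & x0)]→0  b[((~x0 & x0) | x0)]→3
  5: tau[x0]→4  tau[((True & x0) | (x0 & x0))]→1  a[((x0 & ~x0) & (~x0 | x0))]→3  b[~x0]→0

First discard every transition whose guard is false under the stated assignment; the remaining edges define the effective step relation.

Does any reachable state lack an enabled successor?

Reachable = {0,1,2,3,4}
  0: a→3  tau→3  [deg 2]
  1: a→0  tau→2  tau→3  [deg 3]
  2: a→3  tau→0  [deg 2]
  3: tau→1  tau→3  tau→4  [deg 3]
  4: b→3  tau→0  [deg 2]

Answer: DEADLOCK-FREE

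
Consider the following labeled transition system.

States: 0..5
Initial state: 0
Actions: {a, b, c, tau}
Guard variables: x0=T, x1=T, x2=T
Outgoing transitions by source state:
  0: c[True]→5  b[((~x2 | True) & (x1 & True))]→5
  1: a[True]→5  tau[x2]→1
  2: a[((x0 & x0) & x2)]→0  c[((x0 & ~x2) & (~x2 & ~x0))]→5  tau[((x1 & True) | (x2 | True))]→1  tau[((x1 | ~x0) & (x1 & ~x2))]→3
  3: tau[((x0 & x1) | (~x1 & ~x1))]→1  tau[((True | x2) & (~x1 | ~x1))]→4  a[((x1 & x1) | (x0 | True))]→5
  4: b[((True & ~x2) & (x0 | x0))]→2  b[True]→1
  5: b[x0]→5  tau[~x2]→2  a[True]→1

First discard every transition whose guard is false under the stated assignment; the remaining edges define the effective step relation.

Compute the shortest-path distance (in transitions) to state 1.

Answer: 2

Trace:
Breadth-first toward 1:
  L0 = {0}
  L1 = {5}
  L2 = {1}
1 enters at depth 2; path b·a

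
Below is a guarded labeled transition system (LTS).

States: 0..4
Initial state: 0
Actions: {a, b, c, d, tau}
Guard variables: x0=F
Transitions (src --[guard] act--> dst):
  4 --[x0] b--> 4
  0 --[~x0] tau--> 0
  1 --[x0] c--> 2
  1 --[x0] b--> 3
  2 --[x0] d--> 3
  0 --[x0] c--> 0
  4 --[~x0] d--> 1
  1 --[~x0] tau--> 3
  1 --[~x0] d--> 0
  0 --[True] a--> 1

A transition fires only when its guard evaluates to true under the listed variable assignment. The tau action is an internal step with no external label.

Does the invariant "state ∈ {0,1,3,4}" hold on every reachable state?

Inv-set: {0,1,3,4}
R = {0,1,3}
  0: safe
  1: safe
  3: safe

Answer: INVARIANT HOLDS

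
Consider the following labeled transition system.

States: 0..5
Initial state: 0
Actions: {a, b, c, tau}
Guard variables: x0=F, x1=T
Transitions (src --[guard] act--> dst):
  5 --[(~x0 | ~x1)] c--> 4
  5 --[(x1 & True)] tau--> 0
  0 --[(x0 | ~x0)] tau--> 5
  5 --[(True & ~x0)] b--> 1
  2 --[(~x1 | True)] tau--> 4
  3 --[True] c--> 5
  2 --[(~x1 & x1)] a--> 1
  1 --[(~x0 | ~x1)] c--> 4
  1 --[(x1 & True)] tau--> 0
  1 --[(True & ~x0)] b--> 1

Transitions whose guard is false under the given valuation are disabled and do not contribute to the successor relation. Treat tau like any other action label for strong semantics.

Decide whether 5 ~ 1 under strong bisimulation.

Refine partition for ~:
  P[0] = {{0,1,2,3,4,5}}
  P[1] = {{0,2},{1,5},{3},{4}}
  P[2] = {{0},{1,5},{2},{3},{4}}
stable after 3 split(s): 5 block(s)
5∈{1,5}, 1∈{1,5}

Answer: BISIMILAR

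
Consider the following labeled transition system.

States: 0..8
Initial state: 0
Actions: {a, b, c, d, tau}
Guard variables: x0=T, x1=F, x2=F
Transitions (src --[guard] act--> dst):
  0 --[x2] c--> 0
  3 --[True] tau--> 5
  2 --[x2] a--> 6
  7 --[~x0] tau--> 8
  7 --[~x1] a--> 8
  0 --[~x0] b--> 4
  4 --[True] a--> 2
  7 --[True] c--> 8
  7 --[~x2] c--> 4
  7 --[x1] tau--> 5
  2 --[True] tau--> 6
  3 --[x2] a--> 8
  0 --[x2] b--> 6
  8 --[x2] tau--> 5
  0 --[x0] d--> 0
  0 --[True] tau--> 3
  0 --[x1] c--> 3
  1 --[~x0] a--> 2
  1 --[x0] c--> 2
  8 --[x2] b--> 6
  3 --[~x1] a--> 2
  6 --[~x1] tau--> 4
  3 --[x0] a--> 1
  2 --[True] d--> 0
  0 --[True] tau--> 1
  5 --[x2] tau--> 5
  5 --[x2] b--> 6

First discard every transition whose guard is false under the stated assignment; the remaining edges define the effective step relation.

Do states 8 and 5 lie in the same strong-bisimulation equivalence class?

Refine partition for ~:
  round 0: {{0,1,2,3,4,5,6,7,8}}
  round 1: {{0,2},{1},{3},{4},{5,8},{6},{7}}
  round 2: {{0},{1},{2},{3},{4},{5,8},{6},{7}}
8 equivalence class(es) (converged in 3)
8∈{5,8}, 5∈{5,8}

Answer: BISIMILAR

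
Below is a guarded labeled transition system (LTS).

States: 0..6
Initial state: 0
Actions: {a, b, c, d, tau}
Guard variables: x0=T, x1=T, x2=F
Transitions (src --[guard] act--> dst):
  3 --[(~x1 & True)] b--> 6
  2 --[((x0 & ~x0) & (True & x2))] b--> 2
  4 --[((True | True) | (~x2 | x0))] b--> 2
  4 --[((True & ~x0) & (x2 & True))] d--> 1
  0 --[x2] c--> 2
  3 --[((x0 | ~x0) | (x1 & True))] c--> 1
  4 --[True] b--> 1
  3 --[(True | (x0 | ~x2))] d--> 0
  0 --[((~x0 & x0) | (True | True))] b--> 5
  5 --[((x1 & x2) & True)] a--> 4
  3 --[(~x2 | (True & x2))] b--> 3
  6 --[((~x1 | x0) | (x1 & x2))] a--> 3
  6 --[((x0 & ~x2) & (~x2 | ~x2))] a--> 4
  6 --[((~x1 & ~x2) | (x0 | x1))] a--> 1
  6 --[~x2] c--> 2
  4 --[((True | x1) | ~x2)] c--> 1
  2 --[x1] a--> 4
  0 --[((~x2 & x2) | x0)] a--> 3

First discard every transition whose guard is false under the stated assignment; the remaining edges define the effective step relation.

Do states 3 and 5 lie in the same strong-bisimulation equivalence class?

Bisimulation quotient by refinement:
  P[0] = {{0,1,2,3,4,5,6}}
  P[1] = {{0},{1,5},{2},{3},{4},{6}}
6 equivalence class(es) (converged in 2)
[3]={3}  [5]={1,5}

Answer: NOT BISIMILAR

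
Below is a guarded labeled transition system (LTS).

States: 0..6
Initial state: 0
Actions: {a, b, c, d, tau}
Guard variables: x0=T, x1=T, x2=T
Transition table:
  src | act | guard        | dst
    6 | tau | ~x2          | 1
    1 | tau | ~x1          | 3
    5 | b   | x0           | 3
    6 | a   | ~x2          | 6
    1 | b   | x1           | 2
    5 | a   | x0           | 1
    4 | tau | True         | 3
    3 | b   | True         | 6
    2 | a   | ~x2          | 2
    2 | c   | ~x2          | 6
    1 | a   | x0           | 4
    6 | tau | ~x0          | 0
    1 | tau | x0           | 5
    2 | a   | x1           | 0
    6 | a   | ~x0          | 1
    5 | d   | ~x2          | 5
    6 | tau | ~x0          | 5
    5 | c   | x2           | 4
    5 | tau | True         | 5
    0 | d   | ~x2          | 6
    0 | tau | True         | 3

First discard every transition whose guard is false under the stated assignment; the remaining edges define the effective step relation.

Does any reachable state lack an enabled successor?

Answer: DEADLOCK at state 6

Working:
Reachable = {0,3,6}
  0: tau→3  [deg 1]
  3: b→6  [deg 1]
  6: ∅  [no exit]
Path to 6: tau·b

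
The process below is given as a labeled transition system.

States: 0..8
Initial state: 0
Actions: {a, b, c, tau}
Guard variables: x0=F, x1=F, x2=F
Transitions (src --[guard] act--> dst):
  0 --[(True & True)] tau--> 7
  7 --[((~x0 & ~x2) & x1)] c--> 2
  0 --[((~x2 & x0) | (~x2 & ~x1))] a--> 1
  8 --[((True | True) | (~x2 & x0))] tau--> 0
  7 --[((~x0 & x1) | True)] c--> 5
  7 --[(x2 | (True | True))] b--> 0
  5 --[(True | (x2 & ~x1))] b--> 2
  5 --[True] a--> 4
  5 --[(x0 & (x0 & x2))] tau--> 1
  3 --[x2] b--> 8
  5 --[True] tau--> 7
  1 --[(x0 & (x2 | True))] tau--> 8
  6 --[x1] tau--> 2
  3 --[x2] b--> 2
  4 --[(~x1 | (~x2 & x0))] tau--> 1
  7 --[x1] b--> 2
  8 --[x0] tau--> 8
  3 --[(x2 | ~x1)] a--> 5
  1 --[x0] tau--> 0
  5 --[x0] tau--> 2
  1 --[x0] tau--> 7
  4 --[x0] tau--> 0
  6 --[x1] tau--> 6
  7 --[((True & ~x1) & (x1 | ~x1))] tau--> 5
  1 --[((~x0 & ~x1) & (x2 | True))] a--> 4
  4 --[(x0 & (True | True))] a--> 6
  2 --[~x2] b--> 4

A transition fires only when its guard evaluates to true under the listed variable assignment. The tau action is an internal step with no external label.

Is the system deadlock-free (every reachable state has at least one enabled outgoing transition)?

Answer: DEADLOCK-FREE

Working:
Reach set: {0,1,2,4,5,7}
  0: a→1  tau→7  [2 out]
  1: a→4  [1 out]
  2: b→4  [1 out]
  4: tau→1  [1 out]
  5: a→4  b→2  tau→7  [3 out]
  7: b→0  c→5  tau→5  [3 out]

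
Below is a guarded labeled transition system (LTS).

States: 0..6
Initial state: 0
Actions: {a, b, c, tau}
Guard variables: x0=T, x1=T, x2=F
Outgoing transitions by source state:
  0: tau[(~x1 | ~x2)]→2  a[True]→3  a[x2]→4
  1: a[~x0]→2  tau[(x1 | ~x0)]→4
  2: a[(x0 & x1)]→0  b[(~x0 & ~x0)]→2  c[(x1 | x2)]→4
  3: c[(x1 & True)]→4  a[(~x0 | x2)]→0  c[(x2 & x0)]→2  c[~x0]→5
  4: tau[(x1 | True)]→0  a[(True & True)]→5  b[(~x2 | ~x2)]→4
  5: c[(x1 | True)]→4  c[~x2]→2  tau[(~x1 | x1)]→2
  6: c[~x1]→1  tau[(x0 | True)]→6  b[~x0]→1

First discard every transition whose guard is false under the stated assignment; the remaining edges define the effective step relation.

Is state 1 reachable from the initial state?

Guard filter leaves 13 enabled edge(s).
depth 0: {0}
depth 1: {2,3}  total {0,2,3}
depth 2: {4}  total {0,2,3,4}
depth 3: {5}  total {0,2,3,4,5}
R = {0,2,3,4,5}

Answer: UNREACHABLE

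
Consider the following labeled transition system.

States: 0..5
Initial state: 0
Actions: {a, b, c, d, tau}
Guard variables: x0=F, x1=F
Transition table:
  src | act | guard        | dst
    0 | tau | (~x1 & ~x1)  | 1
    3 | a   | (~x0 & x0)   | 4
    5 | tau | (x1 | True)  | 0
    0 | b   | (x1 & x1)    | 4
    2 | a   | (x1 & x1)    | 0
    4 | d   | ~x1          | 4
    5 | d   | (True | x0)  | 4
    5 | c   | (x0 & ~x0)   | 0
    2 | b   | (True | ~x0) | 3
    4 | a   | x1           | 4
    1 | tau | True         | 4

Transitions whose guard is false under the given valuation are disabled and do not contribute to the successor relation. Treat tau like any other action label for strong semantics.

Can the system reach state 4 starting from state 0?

Answer: REACHABLE

Working:
Guard filter leaves 6 enabled edge(s).
L0 = {0}
L1 = {1}  now seen {0,1}
L2 = {4}  now seen {0,1,4}
Reachable = {0,1,4}
Path to 4: tau·tau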